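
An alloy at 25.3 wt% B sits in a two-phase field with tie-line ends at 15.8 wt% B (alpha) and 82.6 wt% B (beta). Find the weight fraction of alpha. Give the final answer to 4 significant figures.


f_alpha = (C_beta - C0) / (C_beta - C_alpha)
f_alpha = (82.6 - 25.3) / (82.6 - 15.8)
f_alpha = 0.8578


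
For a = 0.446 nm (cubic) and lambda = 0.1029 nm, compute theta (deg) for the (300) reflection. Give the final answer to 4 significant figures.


d = a / sqrt(h^2+k^2+l^2)
d = 0.446 / sqrt(9) = 0.148667 nm
lambda = 2*d*sin(theta)  =>  sin(theta) = lambda / (2*d)
sin(theta) = 0.1029 / (2 * 0.148667) = 0.346076
theta = 20.25 deg


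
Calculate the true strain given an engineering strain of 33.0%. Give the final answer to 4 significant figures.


epsilon_true = ln(1 + epsilon_eng)
epsilon_true = ln(1 + 0.33)
epsilon_true = 0.2852


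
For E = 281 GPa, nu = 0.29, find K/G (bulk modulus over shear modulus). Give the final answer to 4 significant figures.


G = E / (2*(1+nu))
G = 281 / (2*(1+0.29)) = 108.915 GPa
K = E / (3*(1-2*nu))
K = 281 / (3*(1-2*0.29)) = 223.016 GPa
K/G = 223.016 / 108.915 = 2.048


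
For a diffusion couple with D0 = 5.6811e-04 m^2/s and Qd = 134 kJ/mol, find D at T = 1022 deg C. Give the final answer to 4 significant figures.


D = D0 * exp(-Qd / (R*T))
T = 1295.15 K
D = 5.6811e-04 * exp(-134e3 / (8.314 * 1295.15))
D = 2.238e-09 m^2/s


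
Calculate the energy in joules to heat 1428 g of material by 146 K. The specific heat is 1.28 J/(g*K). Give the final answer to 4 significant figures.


Q = m * cp * dT
Q = 1428 * 1.28 * 146
Q = 266900 J


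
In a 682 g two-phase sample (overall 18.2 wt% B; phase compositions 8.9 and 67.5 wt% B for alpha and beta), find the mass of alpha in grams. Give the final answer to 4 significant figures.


f_alpha = (C_beta - C0) / (C_beta - C_alpha)
f_alpha = (67.5 - 18.2) / (67.5 - 8.9) = 0.841297
m_alpha = f_alpha * m_total = 0.841297 * 682 = 573.8 g


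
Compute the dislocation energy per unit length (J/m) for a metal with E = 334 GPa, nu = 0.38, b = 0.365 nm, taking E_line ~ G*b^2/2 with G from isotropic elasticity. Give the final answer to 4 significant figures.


Step 1: G = E / (2*(1+nu))
G = 334 / (2*(1+0.38)) = 121.014 GPa = 1.21014e+11 Pa
Step 2: E_line = G*b^2/2
b = 0.365 nm = 3.65e-10 m
E_line = 0.5 * 1.21014e+11 * (3.65e-10)^2 = 8.061e-09 J/m


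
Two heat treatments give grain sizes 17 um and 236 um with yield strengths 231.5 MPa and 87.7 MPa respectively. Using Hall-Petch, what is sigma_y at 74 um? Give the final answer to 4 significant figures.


sigma_y = sigma0 + k / sqrt(d)
1/sqrt(d1) = 1/sqrt(1.7e-05) = 242.536;  1/sqrt(d2) = 65.0945
k = (sigma1 - sigma2) / (1/sqrt(d1) - 1/sqrt(d2)) = (231.5 - 87.7) / (242.536 - 65.0945) = 0.810409 MPa*m^0.5
sigma0 = sigma1 - k/sqrt(d1) = 231.5 - 0.810409*242.536 = 34.9468 MPa
sigma_y(d3) = 34.9468 + 0.810409 / sqrt(7.4e-05) = 129.2 MPa


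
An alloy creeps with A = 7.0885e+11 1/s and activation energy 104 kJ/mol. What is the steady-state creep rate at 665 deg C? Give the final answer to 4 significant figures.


rate = A * exp(-Q / (R*T))
T = 665 + 273.15 = 938.15 K
rate = 7.0885e+11 * exp(-104e3 / (8.314 * 938.15))
rate = 1.148e+06 1/s


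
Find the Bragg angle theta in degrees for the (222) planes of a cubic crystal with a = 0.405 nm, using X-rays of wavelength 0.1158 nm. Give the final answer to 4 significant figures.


d = a / sqrt(h^2+k^2+l^2)
d = 0.405 / sqrt(12) = 0.116913 nm
lambda = 2*d*sin(theta)  =>  sin(theta) = lambda / (2*d)
sin(theta) = 0.1158 / (2 * 0.116913) = 0.495238
theta = 29.69 deg


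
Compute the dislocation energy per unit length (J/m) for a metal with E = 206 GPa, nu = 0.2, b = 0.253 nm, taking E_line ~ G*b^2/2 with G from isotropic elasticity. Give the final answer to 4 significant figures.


Step 1: G = E / (2*(1+nu))
G = 206 / (2*(1+0.2)) = 85.8333 GPa = 8.58333e+10 Pa
Step 2: E_line = G*b^2/2
b = 0.253 nm = 2.53e-10 m
E_line = 0.5 * 8.58333e+10 * (2.53e-10)^2 = 2.747e-09 J/m


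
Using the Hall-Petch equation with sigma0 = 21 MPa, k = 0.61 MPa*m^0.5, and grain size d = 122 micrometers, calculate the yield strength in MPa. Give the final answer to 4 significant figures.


sigma_y = sigma0 + k / sqrt(d)
d = 122 um = 1.22e-04 m
sigma_y = 21 + 0.61 / sqrt(1.22e-04)
sigma_y = 76.23 MPa


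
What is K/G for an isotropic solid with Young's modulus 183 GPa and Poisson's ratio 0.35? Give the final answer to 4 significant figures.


G = E / (2*(1+nu))
G = 183 / (2*(1+0.35)) = 67.7778 GPa
K = E / (3*(1-2*nu))
K = 183 / (3*(1-2*0.35)) = 203.333 GPa
K/G = 203.333 / 67.7778 = 3


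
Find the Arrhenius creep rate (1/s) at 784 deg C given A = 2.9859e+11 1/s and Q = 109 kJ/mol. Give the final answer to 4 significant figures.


rate = A * exp(-Q / (R*T))
T = 784 + 273.15 = 1057.15 K
rate = 2.9859e+11 * exp(-109e3 / (8.314 * 1057.15))
rate = 1.228e+06 1/s


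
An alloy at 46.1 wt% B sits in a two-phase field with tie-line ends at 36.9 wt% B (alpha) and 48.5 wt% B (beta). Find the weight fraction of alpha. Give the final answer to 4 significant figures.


f_alpha = (C_beta - C0) / (C_beta - C_alpha)
f_alpha = (48.5 - 46.1) / (48.5 - 36.9)
f_alpha = 0.2069


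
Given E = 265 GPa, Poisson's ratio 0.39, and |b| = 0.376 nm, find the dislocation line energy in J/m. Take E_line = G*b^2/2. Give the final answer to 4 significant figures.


Step 1: G = E / (2*(1+nu))
G = 265 / (2*(1+0.39)) = 95.3237 GPa = 9.53237e+10 Pa
Step 2: E_line = G*b^2/2
b = 0.376 nm = 3.76e-10 m
E_line = 0.5 * 9.53237e+10 * (3.76e-10)^2 = 6.738e-09 J/m


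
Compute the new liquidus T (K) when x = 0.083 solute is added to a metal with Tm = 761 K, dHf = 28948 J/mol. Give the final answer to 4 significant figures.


dT = R*Tm^2*x / dHf
dT = 8.314 * 761^2 * 0.083 / 28948
dT = 13.8051 K
T_new = 761 - 13.8051 = 747.2 K


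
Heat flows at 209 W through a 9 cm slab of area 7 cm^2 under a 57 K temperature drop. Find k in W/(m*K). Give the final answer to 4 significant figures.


k = Q*L / (A*dT)
L = 0.09 m, A = 7e-04 m^2
k = 209 * 0.09 / (7e-04 * 57)
k = 471.4 W/(m*K)


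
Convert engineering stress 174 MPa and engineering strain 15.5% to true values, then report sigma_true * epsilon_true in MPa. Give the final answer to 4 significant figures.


sigma_true = sigma_eng * (1 + epsilon_eng)
sigma_true = 174 * (1 + 0.155) = 200.97 MPa
epsilon_true = ln(1 + epsilon_eng)
epsilon_true = ln(1 + 0.155) = 0.1441
sigma_true * epsilon_true = 200.97 * 0.1441 = 28.96 MPa


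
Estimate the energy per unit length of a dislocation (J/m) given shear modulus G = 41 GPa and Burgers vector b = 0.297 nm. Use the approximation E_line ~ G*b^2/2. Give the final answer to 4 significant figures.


E = G*b^2/2
b = 0.297 nm = 2.97e-10 m
G = 41 GPa = 4.1e+10 Pa
E = 0.5 * 4.1e+10 * (2.97e-10)^2
E = 1.808e-09 J/m


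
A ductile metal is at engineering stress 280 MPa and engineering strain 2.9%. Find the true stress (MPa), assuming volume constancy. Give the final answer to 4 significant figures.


sigma_true = sigma_eng * (1 + epsilon_eng)
sigma_true = 280 * (1 + 0.029)
sigma_true = 288.1 MPa


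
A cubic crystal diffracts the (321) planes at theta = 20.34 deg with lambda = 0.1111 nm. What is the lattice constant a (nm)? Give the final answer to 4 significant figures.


d = lambda / (2*sin(theta))
d = 0.1111 / (2*sin(20.34 deg))
d = 0.159815 nm
a = d * sqrt(h^2+k^2+l^2) = 0.159815 * sqrt(14)
a = 0.598 nm


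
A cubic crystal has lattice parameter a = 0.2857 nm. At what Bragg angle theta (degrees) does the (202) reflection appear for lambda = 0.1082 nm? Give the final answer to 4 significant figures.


d = a / sqrt(h^2+k^2+l^2)
d = 0.2857 / sqrt(8) = 0.10101 nm
lambda = 2*d*sin(theta)  =>  sin(theta) = lambda / (2*d)
sin(theta) = 0.1082 / (2 * 0.10101) = 0.535589
theta = 32.38 deg


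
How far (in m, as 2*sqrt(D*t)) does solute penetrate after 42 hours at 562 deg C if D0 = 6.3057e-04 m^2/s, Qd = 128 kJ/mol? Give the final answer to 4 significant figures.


Step 1: D = D0 * exp(-Qd/(R*T))
T = 835.15 K
D = 6.3057e-04 * exp(-128e3 / (8.314 * 835.15)) = 6.21808e-12 m^2/s
Step 2: L = 2*sqrt(D*t)
t = 42 h = 151200 s
L = 2*sqrt(6.21808e-12 * 151200) = 1.939e-03 m


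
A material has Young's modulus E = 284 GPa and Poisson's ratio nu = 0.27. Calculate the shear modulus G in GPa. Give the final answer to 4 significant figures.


G = E / (2*(1+nu))
G = 284 / (2*(1+0.27))
G = 111.8 GPa


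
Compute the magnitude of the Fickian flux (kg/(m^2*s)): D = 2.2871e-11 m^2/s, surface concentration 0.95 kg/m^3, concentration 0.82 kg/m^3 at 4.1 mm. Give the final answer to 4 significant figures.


J = -D * (dC/dx) = D * (C1 - C2) / dx
J = 2.2871e-11 * (0.95 - 0.82) / 4.1e-03
J = 7.252e-10 kg/(m^2*s)


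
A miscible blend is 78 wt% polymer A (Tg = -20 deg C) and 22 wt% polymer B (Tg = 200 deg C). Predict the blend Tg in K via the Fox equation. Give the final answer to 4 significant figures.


1/Tg = w1/Tg1 + w2/Tg2 (in Kelvin)
Tg1 = 253.15 K, Tg2 = 473.15 K
1/Tg = 0.78/253.15 + 0.22/473.15
Tg = 282 K


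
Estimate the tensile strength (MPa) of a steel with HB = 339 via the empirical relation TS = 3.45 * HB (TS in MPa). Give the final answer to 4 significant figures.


TS (MPa) = 3.45 * HB
TS = 3.45 * 339
TS = 1170 MPa


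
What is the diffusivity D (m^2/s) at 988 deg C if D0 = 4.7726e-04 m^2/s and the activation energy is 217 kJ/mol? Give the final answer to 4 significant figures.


D = D0 * exp(-Qd / (R*T))
T = 1261.15 K
D = 4.7726e-04 * exp(-217e3 / (8.314 * 1261.15))
D = 4.905e-13 m^2/s


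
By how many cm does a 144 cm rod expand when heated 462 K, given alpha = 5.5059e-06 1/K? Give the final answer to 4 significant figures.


dL = L0 * alpha * dT
dL = 144 * 5.5059e-06 * 462
dL = 0.3663 cm


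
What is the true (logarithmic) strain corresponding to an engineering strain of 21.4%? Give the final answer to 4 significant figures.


epsilon_true = ln(1 + epsilon_eng)
epsilon_true = ln(1 + 0.214)
epsilon_true = 0.1939


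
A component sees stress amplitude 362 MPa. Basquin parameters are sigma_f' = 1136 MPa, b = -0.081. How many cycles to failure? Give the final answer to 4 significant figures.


sigma_a = sigma_f' * (2*Nf)^b
2*Nf = (sigma_a / sigma_f')^(1/b)
2*Nf = (362 / 1136)^(1/-0.081)
2*Nf = 1.35433e+06
Nf = 677200 cycles


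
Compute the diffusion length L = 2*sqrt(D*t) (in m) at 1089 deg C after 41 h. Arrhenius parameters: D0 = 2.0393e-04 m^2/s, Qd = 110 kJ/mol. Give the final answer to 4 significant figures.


Step 1: D = D0 * exp(-Qd/(R*T))
T = 1362.15 K
D = 2.0393e-04 * exp(-110e3 / (8.314 * 1362.15)) = 1.23349e-08 m^2/s
Step 2: L = 2*sqrt(D*t)
t = 41 h = 147600 s
L = 2*sqrt(1.23349e-08 * 147600) = 0.08534 m


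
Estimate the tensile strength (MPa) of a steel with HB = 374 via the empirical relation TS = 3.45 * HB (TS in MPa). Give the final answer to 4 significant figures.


TS (MPa) = 3.45 * HB
TS = 3.45 * 374
TS = 1290 MPa


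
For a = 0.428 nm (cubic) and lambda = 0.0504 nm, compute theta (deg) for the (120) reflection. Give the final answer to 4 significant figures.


d = a / sqrt(h^2+k^2+l^2)
d = 0.428 / sqrt(5) = 0.191407 nm
lambda = 2*d*sin(theta)  =>  sin(theta) = lambda / (2*d)
sin(theta) = 0.0504 / (2 * 0.191407) = 0.131656
theta = 7.565 deg


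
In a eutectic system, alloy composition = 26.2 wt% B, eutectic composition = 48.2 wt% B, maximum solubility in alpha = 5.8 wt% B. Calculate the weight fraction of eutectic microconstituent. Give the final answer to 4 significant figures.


f_primary = (C_e - C0) / (C_e - C_alpha_max)
f_primary = (48.2 - 26.2) / (48.2 - 5.8)
f_primary = 0.518868
f_eutectic = 1 - 0.518868 = 0.4811


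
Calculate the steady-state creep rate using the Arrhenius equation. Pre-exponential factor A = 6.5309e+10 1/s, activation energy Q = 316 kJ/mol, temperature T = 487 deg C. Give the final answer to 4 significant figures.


rate = A * exp(-Q / (R*T))
T = 487 + 273.15 = 760.15 K
rate = 6.5309e+10 * exp(-316e3 / (8.314 * 760.15))
rate = 1.259e-11 1/s


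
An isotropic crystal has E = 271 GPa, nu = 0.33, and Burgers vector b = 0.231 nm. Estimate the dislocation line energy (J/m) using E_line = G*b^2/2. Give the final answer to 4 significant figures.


Step 1: G = E / (2*(1+nu))
G = 271 / (2*(1+0.33)) = 101.88 GPa = 1.0188e+11 Pa
Step 2: E_line = G*b^2/2
b = 0.231 nm = 2.31e-10 m
E_line = 0.5 * 1.0188e+11 * (2.31e-10)^2 = 2.718e-09 J/m


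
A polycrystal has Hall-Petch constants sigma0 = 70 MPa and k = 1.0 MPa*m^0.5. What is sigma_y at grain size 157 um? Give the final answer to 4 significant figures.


sigma_y = sigma0 + k / sqrt(d)
d = 157 um = 1.57e-04 m
sigma_y = 70 + 1.0 / sqrt(1.57e-04)
sigma_y = 149.8 MPa


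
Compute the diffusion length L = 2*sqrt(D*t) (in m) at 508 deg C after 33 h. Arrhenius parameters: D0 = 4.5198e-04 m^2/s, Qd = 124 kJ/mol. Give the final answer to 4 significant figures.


Step 1: D = D0 * exp(-Qd/(R*T))
T = 781.15 K
D = 4.5198e-04 * exp(-124e3 / (8.314 * 781.15)) = 2.30715e-12 m^2/s
Step 2: L = 2*sqrt(D*t)
t = 33 h = 118800 s
L = 2*sqrt(2.30715e-12 * 118800) = 1.047e-03 m


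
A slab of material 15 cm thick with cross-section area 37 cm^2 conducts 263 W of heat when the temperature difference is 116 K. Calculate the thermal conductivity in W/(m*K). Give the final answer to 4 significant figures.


k = Q*L / (A*dT)
L = 0.15 m, A = 3.7e-03 m^2
k = 263 * 0.15 / (3.7e-03 * 116)
k = 91.92 W/(m*K)


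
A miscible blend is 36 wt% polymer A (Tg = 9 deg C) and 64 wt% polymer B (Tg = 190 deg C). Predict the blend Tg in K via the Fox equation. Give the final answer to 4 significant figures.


1/Tg = w1/Tg1 + w2/Tg2 (in Kelvin)
Tg1 = 282.15 K, Tg2 = 463.15 K
1/Tg = 0.36/282.15 + 0.64/463.15
Tg = 376.3 K


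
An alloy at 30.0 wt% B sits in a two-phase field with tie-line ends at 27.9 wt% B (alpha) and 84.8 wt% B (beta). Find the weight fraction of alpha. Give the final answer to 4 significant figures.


f_alpha = (C_beta - C0) / (C_beta - C_alpha)
f_alpha = (84.8 - 30.0) / (84.8 - 27.9)
f_alpha = 0.9631


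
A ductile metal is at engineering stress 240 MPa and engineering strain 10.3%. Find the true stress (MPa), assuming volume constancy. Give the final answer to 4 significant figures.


sigma_true = sigma_eng * (1 + epsilon_eng)
sigma_true = 240 * (1 + 0.103)
sigma_true = 264.7 MPa


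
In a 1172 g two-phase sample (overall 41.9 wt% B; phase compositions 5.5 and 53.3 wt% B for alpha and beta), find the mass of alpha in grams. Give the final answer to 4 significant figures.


f_alpha = (C_beta - C0) / (C_beta - C_alpha)
f_alpha = (53.3 - 41.9) / (53.3 - 5.5) = 0.238494
m_alpha = f_alpha * m_total = 0.238494 * 1172 = 279.5 g


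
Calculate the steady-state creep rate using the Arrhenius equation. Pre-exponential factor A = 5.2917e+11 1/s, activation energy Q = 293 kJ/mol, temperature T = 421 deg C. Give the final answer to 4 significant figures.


rate = A * exp(-Q / (R*T))
T = 421 + 273.15 = 694.15 K
rate = 5.2917e+11 * exp(-293e3 / (8.314 * 694.15))
rate = 4.727e-11 1/s


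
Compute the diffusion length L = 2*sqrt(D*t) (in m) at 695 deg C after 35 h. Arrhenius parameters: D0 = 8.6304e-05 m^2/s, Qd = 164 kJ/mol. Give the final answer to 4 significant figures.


Step 1: D = D0 * exp(-Qd/(R*T))
T = 968.15 K
D = 8.6304e-05 * exp(-164e3 / (8.314 * 968.15)) = 1.22296e-13 m^2/s
Step 2: L = 2*sqrt(D*t)
t = 35 h = 126000 s
L = 2*sqrt(1.22296e-13 * 126000) = 2.483e-04 m


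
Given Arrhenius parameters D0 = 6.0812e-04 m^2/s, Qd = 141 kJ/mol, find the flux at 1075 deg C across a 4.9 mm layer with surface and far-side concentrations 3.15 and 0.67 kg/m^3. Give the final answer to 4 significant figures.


Step 1: D = D0 * exp(-Qd/(R*T))
T = 1075 + 273.15 = 1348.15 K
D = 6.0812e-04 * exp(-141e3 / (8.314 * 1348.15)) = 2.09261e-09 m^2/s
Step 2: J = D * (C1 - C2) / dx
J = 2.09261e-09 * (3.15 - 0.67) / 4.9e-03
J = 1.059e-06 kg/(m^2*s)


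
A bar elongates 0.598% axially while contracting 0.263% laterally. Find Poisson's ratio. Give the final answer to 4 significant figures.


nu = -epsilon_lat / epsilon_axial
Lateral strain is contraction (negative), so using magnitudes:
nu = 0.263 / 0.598
nu = 0.4398


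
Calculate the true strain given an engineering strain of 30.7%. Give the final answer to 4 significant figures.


epsilon_true = ln(1 + epsilon_eng)
epsilon_true = ln(1 + 0.307)
epsilon_true = 0.2677


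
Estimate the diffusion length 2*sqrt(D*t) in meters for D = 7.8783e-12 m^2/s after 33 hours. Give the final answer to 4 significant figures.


t = 33 hr = 118800 s
Diffusion length = 2*sqrt(D*t)
= 2*sqrt(7.8783e-12 * 118800)
= 1.935e-03 m


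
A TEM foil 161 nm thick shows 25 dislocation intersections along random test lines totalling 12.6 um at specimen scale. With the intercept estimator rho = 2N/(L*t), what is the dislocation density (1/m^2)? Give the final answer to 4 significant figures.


rho = 2N / (L * t)
L = 12.6 um = 1.26e-05 m, t = 161 nm = 1.61e-07 m
rho = 2 * 25 / (1.26e-05 * 1.61e-07)
rho = 2.465e+13 1/m^2


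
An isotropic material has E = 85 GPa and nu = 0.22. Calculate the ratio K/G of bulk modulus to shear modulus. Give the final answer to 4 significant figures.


G = E / (2*(1+nu))
G = 85 / (2*(1+0.22)) = 34.8361 GPa
K = E / (3*(1-2*nu))
K = 85 / (3*(1-2*0.22)) = 50.5952 GPa
K/G = 50.5952 / 34.8361 = 1.452


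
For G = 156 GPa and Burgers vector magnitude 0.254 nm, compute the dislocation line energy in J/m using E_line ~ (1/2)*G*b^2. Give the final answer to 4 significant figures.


E = G*b^2/2
b = 0.254 nm = 2.54e-10 m
G = 156 GPa = 1.56e+11 Pa
E = 0.5 * 1.56e+11 * (2.54e-10)^2
E = 5.032e-09 J/m


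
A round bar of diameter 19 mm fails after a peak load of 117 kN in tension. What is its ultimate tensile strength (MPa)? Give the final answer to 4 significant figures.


A0 = pi*(d/2)^2 = pi*(19/2)^2 = 283.529 mm^2
UTS = F_max / A0 = 117*1000 / 283.529
UTS = 412.7 MPa


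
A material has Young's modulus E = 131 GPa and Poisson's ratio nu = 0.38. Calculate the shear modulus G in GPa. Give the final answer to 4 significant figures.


G = E / (2*(1+nu))
G = 131 / (2*(1+0.38))
G = 47.46 GPa


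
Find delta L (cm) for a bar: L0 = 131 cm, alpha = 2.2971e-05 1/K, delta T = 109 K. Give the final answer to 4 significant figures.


dL = L0 * alpha * dT
dL = 131 * 2.2971e-05 * 109
dL = 0.328 cm


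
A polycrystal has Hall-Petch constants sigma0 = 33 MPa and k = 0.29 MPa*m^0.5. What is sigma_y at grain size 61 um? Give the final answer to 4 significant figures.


sigma_y = sigma0 + k / sqrt(d)
d = 61 um = 6.1e-05 m
sigma_y = 33 + 0.29 / sqrt(6.1e-05)
sigma_y = 70.13 MPa


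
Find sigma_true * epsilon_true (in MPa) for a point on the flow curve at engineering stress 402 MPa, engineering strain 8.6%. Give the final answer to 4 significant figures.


sigma_true = sigma_eng * (1 + epsilon_eng)
sigma_true = 402 * (1 + 0.086) = 436.572 MPa
epsilon_true = ln(1 + epsilon_eng)
epsilon_true = ln(1 + 0.086) = 0.0825012
sigma_true * epsilon_true = 436.572 * 0.0825012 = 36.02 MPa


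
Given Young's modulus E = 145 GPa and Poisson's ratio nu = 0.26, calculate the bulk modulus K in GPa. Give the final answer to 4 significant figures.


K = E / (3*(1-2*nu))
K = 145 / (3*(1-2*0.26))
K = 100.7 GPa


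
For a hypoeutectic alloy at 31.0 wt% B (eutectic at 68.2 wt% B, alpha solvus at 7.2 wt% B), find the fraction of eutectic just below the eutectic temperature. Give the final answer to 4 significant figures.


f_primary = (C_e - C0) / (C_e - C_alpha_max)
f_primary = (68.2 - 31.0) / (68.2 - 7.2)
f_primary = 0.609836
f_eutectic = 1 - 0.609836 = 0.3902


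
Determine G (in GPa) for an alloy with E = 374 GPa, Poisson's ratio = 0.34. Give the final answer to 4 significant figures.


G = E / (2*(1+nu))
G = 374 / (2*(1+0.34))
G = 139.6 GPa


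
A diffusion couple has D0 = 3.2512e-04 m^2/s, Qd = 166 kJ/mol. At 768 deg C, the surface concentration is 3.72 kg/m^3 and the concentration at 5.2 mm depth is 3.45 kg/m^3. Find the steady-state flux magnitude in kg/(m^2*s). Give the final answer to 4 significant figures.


Step 1: D = D0 * exp(-Qd/(R*T))
T = 768 + 273.15 = 1041.15 K
D = 3.2512e-04 * exp(-166e3 / (8.314 * 1041.15)) = 1.52581e-12 m^2/s
Step 2: J = D * (C1 - C2) / dx
J = 1.52581e-12 * (3.72 - 3.45) / 5.2e-03
J = 7.922e-11 kg/(m^2*s)


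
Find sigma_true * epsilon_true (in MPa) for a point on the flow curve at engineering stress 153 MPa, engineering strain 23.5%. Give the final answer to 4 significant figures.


sigma_true = sigma_eng * (1 + epsilon_eng)
sigma_true = 153 * (1 + 0.235) = 188.955 MPa
epsilon_true = ln(1 + epsilon_eng)
epsilon_true = ln(1 + 0.235) = 0.211071
sigma_true * epsilon_true = 188.955 * 0.211071 = 39.88 MPa


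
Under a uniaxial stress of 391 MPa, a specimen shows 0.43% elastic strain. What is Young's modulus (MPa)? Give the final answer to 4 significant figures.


E = sigma / epsilon
epsilon = 0.43% = 4.3e-03
E = 391 / 4.3e-03
E = 90930 MPa


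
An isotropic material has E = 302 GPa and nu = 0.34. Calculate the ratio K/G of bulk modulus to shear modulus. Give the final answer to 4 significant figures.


G = E / (2*(1+nu))
G = 302 / (2*(1+0.34)) = 112.687 GPa
K = E / (3*(1-2*nu))
K = 302 / (3*(1-2*0.34)) = 314.583 GPa
K/G = 314.583 / 112.687 = 2.792


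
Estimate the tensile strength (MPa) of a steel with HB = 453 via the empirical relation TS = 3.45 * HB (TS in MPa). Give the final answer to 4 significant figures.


TS (MPa) = 3.45 * HB
TS = 3.45 * 453
TS = 1563 MPa


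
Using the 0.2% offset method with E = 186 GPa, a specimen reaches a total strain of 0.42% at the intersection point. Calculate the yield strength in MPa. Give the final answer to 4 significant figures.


Offset strain = 0.002
Elastic strain at yield = total_strain - offset = 4.2e-03 - 0.002 = 2.2e-03
sigma_y = E * elastic_strain = 186000 * 2.2e-03
sigma_y = 409.2 MPa


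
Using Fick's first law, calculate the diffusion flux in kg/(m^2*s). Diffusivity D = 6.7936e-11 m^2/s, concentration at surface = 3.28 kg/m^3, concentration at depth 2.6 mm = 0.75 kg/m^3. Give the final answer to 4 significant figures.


J = -D * (dC/dx) = D * (C1 - C2) / dx
J = 6.7936e-11 * (3.28 - 0.75) / 2.6e-03
J = 6.611e-08 kg/(m^2*s)


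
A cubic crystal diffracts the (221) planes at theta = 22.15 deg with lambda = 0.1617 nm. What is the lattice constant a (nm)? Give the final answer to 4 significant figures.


d = lambda / (2*sin(theta))
d = 0.1617 / (2*sin(22.15 deg))
d = 0.214438 nm
a = d * sqrt(h^2+k^2+l^2) = 0.214438 * sqrt(9)
a = 0.6433 nm


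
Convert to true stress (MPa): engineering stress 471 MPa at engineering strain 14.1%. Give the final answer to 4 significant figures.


sigma_true = sigma_eng * (1 + epsilon_eng)
sigma_true = 471 * (1 + 0.141)
sigma_true = 537.4 MPa


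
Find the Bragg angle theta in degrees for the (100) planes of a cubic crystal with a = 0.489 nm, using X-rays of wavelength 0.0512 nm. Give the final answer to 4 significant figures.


d = a / sqrt(h^2+k^2+l^2)
d = 0.489 / sqrt(1) = 0.489 nm
lambda = 2*d*sin(theta)  =>  sin(theta) = lambda / (2*d)
sin(theta) = 0.0512 / (2 * 0.489) = 0.0523517
theta = 3.001 deg


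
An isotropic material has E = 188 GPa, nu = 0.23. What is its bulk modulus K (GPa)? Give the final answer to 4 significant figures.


K = E / (3*(1-2*nu))
K = 188 / (3*(1-2*0.23))
K = 116 GPa


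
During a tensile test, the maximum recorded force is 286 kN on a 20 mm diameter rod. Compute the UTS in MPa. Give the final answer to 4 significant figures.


A0 = pi*(d/2)^2 = pi*(20/2)^2 = 314.159 mm^2
UTS = F_max / A0 = 286*1000 / 314.159
UTS = 910.4 MPa


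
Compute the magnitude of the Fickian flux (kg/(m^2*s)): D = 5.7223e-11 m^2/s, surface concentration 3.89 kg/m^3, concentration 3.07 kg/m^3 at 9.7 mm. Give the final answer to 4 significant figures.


J = -D * (dC/dx) = D * (C1 - C2) / dx
J = 5.7223e-11 * (3.89 - 3.07) / 9.7e-03
J = 4.837e-09 kg/(m^2*s)


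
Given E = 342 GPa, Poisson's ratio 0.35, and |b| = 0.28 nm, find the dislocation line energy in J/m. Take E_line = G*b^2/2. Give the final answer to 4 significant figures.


Step 1: G = E / (2*(1+nu))
G = 342 / (2*(1+0.35)) = 126.667 GPa = 1.26667e+11 Pa
Step 2: E_line = G*b^2/2
b = 0.28 nm = 2.8e-10 m
E_line = 0.5 * 1.26667e+11 * (2.8e-10)^2 = 4.965e-09 J/m


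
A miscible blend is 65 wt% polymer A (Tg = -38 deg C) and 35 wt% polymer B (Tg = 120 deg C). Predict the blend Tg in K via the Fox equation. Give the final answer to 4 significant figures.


1/Tg = w1/Tg1 + w2/Tg2 (in Kelvin)
Tg1 = 235.15 K, Tg2 = 393.15 K
1/Tg = 0.65/235.15 + 0.35/393.15
Tg = 273.6 K


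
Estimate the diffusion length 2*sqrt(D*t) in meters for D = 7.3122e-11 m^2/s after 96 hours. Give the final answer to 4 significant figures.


t = 96 hr = 345600 s
Diffusion length = 2*sqrt(D*t)
= 2*sqrt(7.3122e-11 * 345600)
= 0.01005 m


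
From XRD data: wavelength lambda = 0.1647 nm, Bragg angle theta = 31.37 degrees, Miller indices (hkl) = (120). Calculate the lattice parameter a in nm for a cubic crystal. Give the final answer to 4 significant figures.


d = lambda / (2*sin(theta))
d = 0.1647 / (2*sin(31.37 deg))
d = 0.158194 nm
a = d * sqrt(h^2+k^2+l^2) = 0.158194 * sqrt(5)
a = 0.3537 nm


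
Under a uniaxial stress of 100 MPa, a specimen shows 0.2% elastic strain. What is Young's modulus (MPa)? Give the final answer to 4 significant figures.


E = sigma / epsilon
epsilon = 0.2% = 2e-03
E = 100 / 2e-03
E = 50000 MPa


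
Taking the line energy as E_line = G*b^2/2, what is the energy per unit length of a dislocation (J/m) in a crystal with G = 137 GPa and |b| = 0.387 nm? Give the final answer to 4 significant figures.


E = G*b^2/2
b = 0.387 nm = 3.87e-10 m
G = 137 GPa = 1.37e+11 Pa
E = 0.5 * 1.37e+11 * (3.87e-10)^2
E = 1.026e-08 J/m


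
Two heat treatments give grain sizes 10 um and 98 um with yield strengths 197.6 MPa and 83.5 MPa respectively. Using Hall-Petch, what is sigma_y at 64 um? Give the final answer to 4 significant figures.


sigma_y = sigma0 + k / sqrt(d)
1/sqrt(d1) = 1/sqrt(1e-05) = 316.228;  1/sqrt(d2) = 101.015
k = (sigma1 - sigma2) / (1/sqrt(d1) - 1/sqrt(d2)) = (197.6 - 83.5) / (316.228 - 101.015) = 0.530174 MPa*m^0.5
sigma0 = sigma1 - k/sqrt(d1) = 197.6 - 0.530174*316.228 = 29.9444 MPa
sigma_y(d3) = 29.9444 + 0.530174 / sqrt(6.4e-05) = 96.22 MPa


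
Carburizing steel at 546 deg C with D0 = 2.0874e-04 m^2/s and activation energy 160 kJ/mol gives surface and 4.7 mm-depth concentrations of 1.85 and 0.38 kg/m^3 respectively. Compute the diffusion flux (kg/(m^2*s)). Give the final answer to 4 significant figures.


Step 1: D = D0 * exp(-Qd/(R*T))
T = 546 + 273.15 = 819.15 K
D = 2.0874e-04 * exp(-160e3 / (8.314 * 819.15)) = 1.30778e-14 m^2/s
Step 2: J = D * (C1 - C2) / dx
J = 1.30778e-14 * (1.85 - 0.38) / 4.7e-03
J = 4.09e-12 kg/(m^2*s)


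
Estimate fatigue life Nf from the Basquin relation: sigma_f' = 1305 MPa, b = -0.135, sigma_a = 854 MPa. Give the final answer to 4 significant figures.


sigma_a = sigma_f' * (2*Nf)^b
2*Nf = (sigma_a / sigma_f')^(1/b)
2*Nf = (854 / 1305)^(1/-0.135)
2*Nf = 23.1256
Nf = 11.56 cycles


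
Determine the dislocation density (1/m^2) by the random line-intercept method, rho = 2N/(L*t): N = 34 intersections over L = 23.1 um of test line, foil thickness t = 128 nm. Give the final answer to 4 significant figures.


rho = 2N / (L * t)
L = 23.1 um = 2.31e-05 m, t = 128 nm = 1.28e-07 m
rho = 2 * 34 / (2.31e-05 * 1.28e-07)
rho = 2.3e+13 1/m^2


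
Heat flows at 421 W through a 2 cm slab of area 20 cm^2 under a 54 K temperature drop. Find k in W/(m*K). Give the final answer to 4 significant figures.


k = Q*L / (A*dT)
L = 0.02 m, A = 2e-03 m^2
k = 421 * 0.02 / (2e-03 * 54)
k = 77.96 W/(m*K)


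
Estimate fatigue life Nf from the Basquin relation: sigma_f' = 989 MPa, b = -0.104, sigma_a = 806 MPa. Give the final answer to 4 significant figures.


sigma_a = sigma_f' * (2*Nf)^b
2*Nf = (sigma_a / sigma_f')^(1/b)
2*Nf = (806 / 989)^(1/-0.104)
2*Nf = 7.15212
Nf = 3.576 cycles


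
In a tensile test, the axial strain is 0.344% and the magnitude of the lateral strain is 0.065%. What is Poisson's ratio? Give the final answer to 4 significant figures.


nu = -epsilon_lat / epsilon_axial
Lateral strain is contraction (negative), so using magnitudes:
nu = 0.065 / 0.344
nu = 0.189


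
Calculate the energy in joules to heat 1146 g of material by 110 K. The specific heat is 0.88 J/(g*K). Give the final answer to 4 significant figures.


Q = m * cp * dT
Q = 1146 * 0.88 * 110
Q = 110900 J


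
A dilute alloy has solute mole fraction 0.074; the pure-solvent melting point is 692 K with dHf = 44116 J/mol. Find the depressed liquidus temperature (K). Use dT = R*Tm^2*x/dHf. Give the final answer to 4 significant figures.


dT = R*Tm^2*x / dHf
dT = 8.314 * 692^2 * 0.074 / 44116
dT = 6.67818 K
T_new = 692 - 6.67818 = 685.3 K


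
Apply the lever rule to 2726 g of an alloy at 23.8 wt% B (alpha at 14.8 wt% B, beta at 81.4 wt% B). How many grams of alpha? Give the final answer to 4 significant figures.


f_alpha = (C_beta - C0) / (C_beta - C_alpha)
f_alpha = (81.4 - 23.8) / (81.4 - 14.8) = 0.864865
m_alpha = f_alpha * m_total = 0.864865 * 2726 = 2358 g


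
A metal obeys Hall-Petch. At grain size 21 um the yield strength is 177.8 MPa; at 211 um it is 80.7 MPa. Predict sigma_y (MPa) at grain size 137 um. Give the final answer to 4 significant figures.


sigma_y = sigma0 + k / sqrt(d)
1/sqrt(d1) = 1/sqrt(2.1e-05) = 218.218;  1/sqrt(d2) = 68.8428
k = (sigma1 - sigma2) / (1/sqrt(d1) - 1/sqrt(d2)) = (177.8 - 80.7) / (218.218 - 68.8428) = 0.650042 MPa*m^0.5
sigma0 = sigma1 - k/sqrt(d1) = 177.8 - 0.650042*218.218 = 35.9493 MPa
sigma_y(d3) = 35.9493 + 0.650042 / sqrt(1.37e-04) = 91.49 MPa


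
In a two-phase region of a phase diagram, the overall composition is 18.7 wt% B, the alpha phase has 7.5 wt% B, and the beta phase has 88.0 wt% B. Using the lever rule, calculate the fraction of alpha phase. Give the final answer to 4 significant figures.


f_alpha = (C_beta - C0) / (C_beta - C_alpha)
f_alpha = (88.0 - 18.7) / (88.0 - 7.5)
f_alpha = 0.8609


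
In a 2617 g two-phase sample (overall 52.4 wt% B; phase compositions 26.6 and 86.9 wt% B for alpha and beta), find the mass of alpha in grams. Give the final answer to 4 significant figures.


f_alpha = (C_beta - C0) / (C_beta - C_alpha)
f_alpha = (86.9 - 52.4) / (86.9 - 26.6) = 0.572139
m_alpha = f_alpha * m_total = 0.572139 * 2617 = 1497 g


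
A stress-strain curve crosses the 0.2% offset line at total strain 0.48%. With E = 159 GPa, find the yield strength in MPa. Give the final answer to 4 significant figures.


Offset strain = 0.002
Elastic strain at yield = total_strain - offset = 4.8e-03 - 0.002 = 2.8e-03
sigma_y = E * elastic_strain = 159000 * 2.8e-03
sigma_y = 445.2 MPa


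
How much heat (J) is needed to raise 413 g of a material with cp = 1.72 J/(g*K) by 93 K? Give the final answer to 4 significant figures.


Q = m * cp * dT
Q = 413 * 1.72 * 93
Q = 66060 J


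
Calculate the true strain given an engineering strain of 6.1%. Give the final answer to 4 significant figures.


epsilon_true = ln(1 + epsilon_eng)
epsilon_true = ln(1 + 0.061)
epsilon_true = 0.05921


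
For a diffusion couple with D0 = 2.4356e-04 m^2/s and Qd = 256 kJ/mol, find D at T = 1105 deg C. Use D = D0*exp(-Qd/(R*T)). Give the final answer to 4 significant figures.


D = D0 * exp(-Qd / (R*T))
T = 1378.15 K
D = 2.4356e-04 * exp(-256e3 / (8.314 * 1378.15))
D = 4.823e-14 m^2/s


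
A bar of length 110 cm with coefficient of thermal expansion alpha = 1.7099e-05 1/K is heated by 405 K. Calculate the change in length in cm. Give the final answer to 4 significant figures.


dL = L0 * alpha * dT
dL = 110 * 1.7099e-05 * 405
dL = 0.7618 cm


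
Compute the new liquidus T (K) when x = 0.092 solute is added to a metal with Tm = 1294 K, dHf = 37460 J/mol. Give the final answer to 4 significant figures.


dT = R*Tm^2*x / dHf
dT = 8.314 * 1294^2 * 0.092 / 37460
dT = 34.19 K
T_new = 1294 - 34.19 = 1260 K


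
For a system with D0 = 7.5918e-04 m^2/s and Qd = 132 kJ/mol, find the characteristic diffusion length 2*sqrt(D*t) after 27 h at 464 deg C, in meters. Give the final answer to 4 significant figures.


Step 1: D = D0 * exp(-Qd/(R*T))
T = 737.15 K
D = 7.5918e-04 * exp(-132e3 / (8.314 * 737.15)) = 3.36088e-13 m^2/s
Step 2: L = 2*sqrt(D*t)
t = 27 h = 97200 s
L = 2*sqrt(3.36088e-13 * 97200) = 3.615e-04 m


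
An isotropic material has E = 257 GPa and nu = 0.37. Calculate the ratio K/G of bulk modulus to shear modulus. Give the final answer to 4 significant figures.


G = E / (2*(1+nu))
G = 257 / (2*(1+0.37)) = 93.7956 GPa
K = E / (3*(1-2*nu))
K = 257 / (3*(1-2*0.37)) = 329.487 GPa
K/G = 329.487 / 93.7956 = 3.513


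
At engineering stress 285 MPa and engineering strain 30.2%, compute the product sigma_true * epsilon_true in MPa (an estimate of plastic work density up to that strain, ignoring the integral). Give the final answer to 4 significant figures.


sigma_true = sigma_eng * (1 + epsilon_eng)
sigma_true = 285 * (1 + 0.302) = 371.07 MPa
epsilon_true = ln(1 + epsilon_eng)
epsilon_true = ln(1 + 0.302) = 0.263902
sigma_true * epsilon_true = 371.07 * 0.263902 = 97.93 MPa


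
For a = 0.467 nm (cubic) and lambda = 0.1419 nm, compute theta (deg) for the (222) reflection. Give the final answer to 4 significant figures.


d = a / sqrt(h^2+k^2+l^2)
d = 0.467 / sqrt(12) = 0.134811 nm
lambda = 2*d*sin(theta)  =>  sin(theta) = lambda / (2*d)
sin(theta) = 0.1419 / (2 * 0.134811) = 0.526291
theta = 31.76 deg


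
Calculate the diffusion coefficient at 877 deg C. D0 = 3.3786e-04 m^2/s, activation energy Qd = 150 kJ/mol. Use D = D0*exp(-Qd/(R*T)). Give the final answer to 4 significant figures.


D = D0 * exp(-Qd / (R*T))
T = 1150.15 K
D = 3.3786e-04 * exp(-150e3 / (8.314 * 1150.15))
D = 5.202e-11 m^2/s


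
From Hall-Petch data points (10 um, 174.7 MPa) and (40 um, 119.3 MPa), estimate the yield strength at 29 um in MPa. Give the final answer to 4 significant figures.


sigma_y = sigma0 + k / sqrt(d)
1/sqrt(d1) = 1/sqrt(1e-05) = 316.228;  1/sqrt(d2) = 158.114
k = (sigma1 - sigma2) / (1/sqrt(d1) - 1/sqrt(d2)) = (174.7 - 119.3) / (316.228 - 158.114) = 0.35038 MPa*m^0.5
sigma0 = sigma1 - k/sqrt(d1) = 174.7 - 0.35038*316.228 = 63.9 MPa
sigma_y(d3) = 63.9 + 0.35038 / sqrt(2.9e-05) = 129 MPa


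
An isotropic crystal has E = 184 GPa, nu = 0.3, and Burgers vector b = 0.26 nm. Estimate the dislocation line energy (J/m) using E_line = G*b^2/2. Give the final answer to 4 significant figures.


Step 1: G = E / (2*(1+nu))
G = 184 / (2*(1+0.3)) = 70.7692 GPa = 7.07692e+10 Pa
Step 2: E_line = G*b^2/2
b = 0.26 nm = 2.6e-10 m
E_line = 0.5 * 7.07692e+10 * (2.6e-10)^2 = 2.392e-09 J/m


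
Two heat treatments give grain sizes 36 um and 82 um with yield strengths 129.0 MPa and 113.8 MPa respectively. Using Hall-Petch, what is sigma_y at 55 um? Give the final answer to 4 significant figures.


sigma_y = sigma0 + k / sqrt(d)
1/sqrt(d1) = 1/sqrt(3.6e-05) = 166.667;  1/sqrt(d2) = 110.432
k = (sigma1 - sigma2) / (1/sqrt(d1) - 1/sqrt(d2)) = (129.0 - 113.8) / (166.667 - 110.432) = 0.270294 MPa*m^0.5
sigma0 = sigma1 - k/sqrt(d1) = 129.0 - 0.270294*166.667 = 83.9511 MPa
sigma_y(d3) = 83.9511 + 0.270294 / sqrt(5.5e-05) = 120.4 MPa


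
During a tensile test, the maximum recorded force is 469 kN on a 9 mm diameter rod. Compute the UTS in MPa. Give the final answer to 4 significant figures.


A0 = pi*(d/2)^2 = pi*(9/2)^2 = 63.6173 mm^2
UTS = F_max / A0 = 469*1000 / 63.6173
UTS = 7372 MPa


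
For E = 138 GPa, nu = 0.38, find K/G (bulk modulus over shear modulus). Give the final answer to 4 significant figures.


G = E / (2*(1+nu))
G = 138 / (2*(1+0.38)) = 50 GPa
K = E / (3*(1-2*nu))
K = 138 / (3*(1-2*0.38)) = 191.667 GPa
K/G = 191.667 / 50 = 3.833


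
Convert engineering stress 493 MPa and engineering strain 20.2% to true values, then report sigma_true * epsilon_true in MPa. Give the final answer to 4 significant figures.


sigma_true = sigma_eng * (1 + epsilon_eng)
sigma_true = 493 * (1 + 0.202) = 592.586 MPa
epsilon_true = ln(1 + epsilon_eng)
epsilon_true = ln(1 + 0.202) = 0.183987
sigma_true * epsilon_true = 592.586 * 0.183987 = 109 MPa


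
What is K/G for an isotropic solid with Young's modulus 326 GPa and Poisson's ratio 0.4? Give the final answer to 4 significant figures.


G = E / (2*(1+nu))
G = 326 / (2*(1+0.4)) = 116.429 GPa
K = E / (3*(1-2*nu))
K = 326 / (3*(1-2*0.4)) = 543.333 GPa
K/G = 543.333 / 116.429 = 4.667


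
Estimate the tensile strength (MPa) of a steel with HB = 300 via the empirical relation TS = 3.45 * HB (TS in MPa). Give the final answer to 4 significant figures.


TS (MPa) = 3.45 * HB
TS = 3.45 * 300
TS = 1035 MPa


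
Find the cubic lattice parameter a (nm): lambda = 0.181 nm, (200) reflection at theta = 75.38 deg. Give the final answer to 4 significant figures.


d = lambda / (2*sin(theta))
d = 0.181 / (2*sin(75.38 deg))
d = 0.0935283 nm
a = d * sqrt(h^2+k^2+l^2) = 0.0935283 * sqrt(4)
a = 0.1871 nm


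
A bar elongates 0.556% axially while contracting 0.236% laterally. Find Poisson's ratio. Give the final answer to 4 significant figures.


nu = -epsilon_lat / epsilon_axial
Lateral strain is contraction (negative), so using magnitudes:
nu = 0.236 / 0.556
nu = 0.4245


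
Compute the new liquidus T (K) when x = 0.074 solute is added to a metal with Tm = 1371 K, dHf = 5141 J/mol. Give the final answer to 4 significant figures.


dT = R*Tm^2*x / dHf
dT = 8.314 * 1371^2 * 0.074 / 5141
dT = 224.941 K
T_new = 1371 - 224.941 = 1146 K


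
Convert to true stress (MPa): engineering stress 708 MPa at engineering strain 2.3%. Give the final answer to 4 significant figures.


sigma_true = sigma_eng * (1 + epsilon_eng)
sigma_true = 708 * (1 + 0.023)
sigma_true = 724.3 MPa


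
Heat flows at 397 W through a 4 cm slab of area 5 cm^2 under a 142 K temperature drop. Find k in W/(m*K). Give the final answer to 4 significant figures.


k = Q*L / (A*dT)
L = 0.04 m, A = 5e-04 m^2
k = 397 * 0.04 / (5e-04 * 142)
k = 223.7 W/(m*K)


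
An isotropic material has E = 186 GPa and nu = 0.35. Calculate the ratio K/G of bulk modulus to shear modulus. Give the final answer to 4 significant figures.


G = E / (2*(1+nu))
G = 186 / (2*(1+0.35)) = 68.8889 GPa
K = E / (3*(1-2*nu))
K = 186 / (3*(1-2*0.35)) = 206.667 GPa
K/G = 206.667 / 68.8889 = 3


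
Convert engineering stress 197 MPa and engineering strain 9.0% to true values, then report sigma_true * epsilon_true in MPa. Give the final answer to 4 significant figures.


sigma_true = sigma_eng * (1 + epsilon_eng)
sigma_true = 197 * (1 + 0.09) = 214.73 MPa
epsilon_true = ln(1 + epsilon_eng)
epsilon_true = ln(1 + 0.09) = 0.0861777
sigma_true * epsilon_true = 214.73 * 0.0861777 = 18.5 MPa


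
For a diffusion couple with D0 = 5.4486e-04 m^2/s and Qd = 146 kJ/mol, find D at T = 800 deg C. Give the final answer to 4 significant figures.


D = D0 * exp(-Qd / (R*T))
T = 1073.15 K
D = 5.4486e-04 * exp(-146e3 / (8.314 * 1073.15))
D = 4.262e-11 m^2/s


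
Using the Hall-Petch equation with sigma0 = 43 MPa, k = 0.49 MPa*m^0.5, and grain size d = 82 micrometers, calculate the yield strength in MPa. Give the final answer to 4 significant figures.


sigma_y = sigma0 + k / sqrt(d)
d = 82 um = 8.2e-05 m
sigma_y = 43 + 0.49 / sqrt(8.2e-05)
sigma_y = 97.11 MPa


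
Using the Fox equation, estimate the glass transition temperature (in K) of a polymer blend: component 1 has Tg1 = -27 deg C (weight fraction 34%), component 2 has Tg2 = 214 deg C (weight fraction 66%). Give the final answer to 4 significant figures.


1/Tg = w1/Tg1 + w2/Tg2 (in Kelvin)
Tg1 = 246.15 K, Tg2 = 487.15 K
1/Tg = 0.34/246.15 + 0.66/487.15
Tg = 365.5 K
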